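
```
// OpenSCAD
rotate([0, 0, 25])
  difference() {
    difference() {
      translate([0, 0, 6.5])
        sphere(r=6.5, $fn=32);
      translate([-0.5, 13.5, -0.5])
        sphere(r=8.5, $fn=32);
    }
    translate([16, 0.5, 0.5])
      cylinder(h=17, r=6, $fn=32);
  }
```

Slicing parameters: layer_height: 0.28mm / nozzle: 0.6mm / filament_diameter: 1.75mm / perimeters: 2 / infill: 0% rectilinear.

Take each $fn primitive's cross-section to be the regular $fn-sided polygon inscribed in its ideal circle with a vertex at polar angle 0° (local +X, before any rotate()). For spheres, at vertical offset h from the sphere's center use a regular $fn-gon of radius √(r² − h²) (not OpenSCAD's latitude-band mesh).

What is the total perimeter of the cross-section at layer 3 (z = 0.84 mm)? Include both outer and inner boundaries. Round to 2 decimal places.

At z = 0.84 mm: the sphere: section is a regular 32-gon, circumradius = √(r²−h²) = √(6.5²−5.66²) = 3.196 (perimeter = 2·32·3.196·sin(180°/32) = 20.05 mm); the r=8.5 sphere at (-0.5, 13.5) slices to a regular 32-gon of circumradius 8.394 (√(r²−h²) with h=1.34 from center) (perimeter = 2·32·8.394·sin(180°/32) = 52.65 mm); Taking the first minus the rest: starting from the r=6.5 sphere, the r=8.5 sphere at (-0.5, 13.5) misses the remaining region (no effect) — boundary = 20.05 mm; the r=6 cylinder at (16, 0.5) contributes a regular 32-gon of circumradius 6 (perimeter = 2·32·6.000·sin(180°/32) = 37.64 mm); After the difference (first − rest): starting from the result so far, the r=6 cylinder at (16, 0.5) misses the remaining region (no effect) — boundary = 20.05 mm; (rotated 25° about Z; rotation is an isometry so areas/perimeters/island counts are preserved). Overall, the cross-section is a single solid region. Total boundary length (outer) = 20.05 mm.

20.05 mm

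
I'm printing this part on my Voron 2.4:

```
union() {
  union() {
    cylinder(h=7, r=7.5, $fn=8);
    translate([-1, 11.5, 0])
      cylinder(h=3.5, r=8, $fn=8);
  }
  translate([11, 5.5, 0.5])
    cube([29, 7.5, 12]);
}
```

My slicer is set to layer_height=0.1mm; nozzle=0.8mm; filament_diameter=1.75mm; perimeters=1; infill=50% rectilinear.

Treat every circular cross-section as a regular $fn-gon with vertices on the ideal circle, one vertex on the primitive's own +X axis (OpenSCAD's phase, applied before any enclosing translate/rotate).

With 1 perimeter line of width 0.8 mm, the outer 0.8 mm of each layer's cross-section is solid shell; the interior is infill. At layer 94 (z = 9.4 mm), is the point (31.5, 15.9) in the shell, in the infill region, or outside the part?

At z = 9.4 mm: the cylinder is absent (z outside [0, 7]); the cylinder at (-1, 11.5) is absent (z outside [0, 3.5]); Taking the union: nothing is present at this height; the cube at (11, 5.5) (footprint 29×7.5) is included at this height; Combining (union): only the 29×7.5 cube at (11, 5.5) is present, so the union is just that shape — 1 connected region. Overall, the cross-section is a single solid region. The nearest boundary edge runs (40.00, 13.00)→(11.00, 13.00); distance from the point to it = 2.90 mm. The point is not inside any of the regions above, so it lies outside the cross-section (2.90 mm from the nearest boundary).

outside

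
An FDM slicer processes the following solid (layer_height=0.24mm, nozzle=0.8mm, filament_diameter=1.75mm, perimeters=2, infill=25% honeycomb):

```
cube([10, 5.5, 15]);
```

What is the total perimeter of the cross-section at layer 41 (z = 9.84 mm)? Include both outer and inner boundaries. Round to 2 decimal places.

31.00 mm

At z = 9.84 mm: the 10×5.5 cube contributes its full rectangle (perimeter 31.00 mm). Overall, the cross-section is a single solid region. Total boundary length (outer) = 31.00 mm.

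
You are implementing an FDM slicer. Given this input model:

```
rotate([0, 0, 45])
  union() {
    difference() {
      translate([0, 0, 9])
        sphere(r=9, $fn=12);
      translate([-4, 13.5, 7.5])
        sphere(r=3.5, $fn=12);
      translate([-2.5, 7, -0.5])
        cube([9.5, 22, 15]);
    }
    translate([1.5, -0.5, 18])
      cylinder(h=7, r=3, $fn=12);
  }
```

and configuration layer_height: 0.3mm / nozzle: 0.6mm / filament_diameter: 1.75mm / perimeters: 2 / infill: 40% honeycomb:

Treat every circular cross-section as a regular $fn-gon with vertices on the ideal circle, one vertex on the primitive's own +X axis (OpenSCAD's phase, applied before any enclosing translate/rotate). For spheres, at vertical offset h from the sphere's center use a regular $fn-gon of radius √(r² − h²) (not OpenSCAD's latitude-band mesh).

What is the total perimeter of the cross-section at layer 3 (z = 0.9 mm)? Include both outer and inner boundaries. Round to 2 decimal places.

24.37 mm

At z = 0.9 mm: the r=9 sphere contributes a regular 12-gon of circumradius √(9²−8.1²) = 3.923 (perimeter = 2·12·3.923·sin(180°/12) = 24.37 mm); the sphere at (-4, 13.5) is absent (|z−center|=6.600 > r=3.5); the 9.5×22 cube at (-2.5, 7) contributes its full rectangle (perimeter 63.00 mm); Subtracting the remaining from the first: starting from the r=9 sphere, the 9.5×22 cube at (-2.5, 7) misses the remaining region (no effect) — boundary = 24.37 mm; the cylinder at (1.5, -0.5) is not intersected at this z (z outside [18, 25]); Combining (union): only that combined region is present, so the union is just that shape — boundary = 24.37 mm; (whole slice rotated 45° about Z — lengths, areas and connectivity unchanged). Overall, the cross-section is a single solid region. Total boundary length (outer) = 24.37 mm.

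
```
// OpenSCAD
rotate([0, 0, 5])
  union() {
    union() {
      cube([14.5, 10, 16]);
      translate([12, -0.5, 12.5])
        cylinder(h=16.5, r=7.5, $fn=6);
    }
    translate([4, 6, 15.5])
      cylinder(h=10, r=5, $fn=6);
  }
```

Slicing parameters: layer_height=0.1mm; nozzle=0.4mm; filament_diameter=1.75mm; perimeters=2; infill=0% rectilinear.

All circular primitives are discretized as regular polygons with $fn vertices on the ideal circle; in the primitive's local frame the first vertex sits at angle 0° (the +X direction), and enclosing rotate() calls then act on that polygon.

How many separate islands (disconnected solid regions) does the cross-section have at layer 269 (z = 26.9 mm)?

1

At z = 26.9 mm: the cube is not intersected at this z (z outside [0, 16]); the cylinder at (12, -0.5): section is a regular 6-gon, circumradius r=7.5; Taking the union: only the r=7.5 cylinder at (12, -0.5) is present, so the union is just that shape — 1 connected region; the cylinder at (4, 6) is not intersected at this z (z outside [15.5, 25.5]); Combining (union): only the result so far is present, so the union is just that shape — 1 connected region; (rotated 5° about Z; rotation is an isometry so areas/perimeters/island counts are preserved). Overall, the cross-section is a single solid region. Island count = 1.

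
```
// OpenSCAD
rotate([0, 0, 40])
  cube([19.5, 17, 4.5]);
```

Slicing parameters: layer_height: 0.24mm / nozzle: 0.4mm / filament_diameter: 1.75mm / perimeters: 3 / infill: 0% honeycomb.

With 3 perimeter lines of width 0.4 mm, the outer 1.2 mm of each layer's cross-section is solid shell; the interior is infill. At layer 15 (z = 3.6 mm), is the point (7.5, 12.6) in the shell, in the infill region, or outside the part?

At z = 3.6 mm: the 19.5×17 cube contributes its full rectangle; (rotated 40° about Z; rotation is an isometry so areas/perimeters/island counts are preserved). Overall, the cross-section is a single solid region. Undo the 40° rotation: the query point maps to (13.844, 4.831) in the un-rotated model frame. The nearest boundary edge runs (0.00, 0.00)→(19.50, 0.00); distance from the point to it = 4.83 mm. The point is inside the cross-section and 4.83 mm from the nearest boundary — more than the 1.2 mm shell width (3 × 0.4), so it's in the infill interior.

infill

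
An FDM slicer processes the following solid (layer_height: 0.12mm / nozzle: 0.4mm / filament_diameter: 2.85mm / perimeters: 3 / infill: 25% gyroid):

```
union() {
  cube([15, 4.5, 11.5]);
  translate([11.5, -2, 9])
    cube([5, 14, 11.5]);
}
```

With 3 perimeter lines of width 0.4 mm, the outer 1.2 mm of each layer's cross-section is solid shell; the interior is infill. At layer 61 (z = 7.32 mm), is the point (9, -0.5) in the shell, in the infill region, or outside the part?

outside

At z = 7.32 mm: the 15×4.5 cube contributes its full rectangle; the cube at (11.5, -2) does not reach this height (z outside [9, 20.5]); Combining (union): only the 15×4.5 cube is present, so the union is just that shape — 1 connected region. Overall, the cross-section is a single solid region. The nearest boundary edge runs (0.00, 0.00)→(15.00, 0.00); distance from the point to it = 0.50 mm. The point is not inside any of the regions above, so it lies outside the cross-section (0.50 mm from the nearest boundary).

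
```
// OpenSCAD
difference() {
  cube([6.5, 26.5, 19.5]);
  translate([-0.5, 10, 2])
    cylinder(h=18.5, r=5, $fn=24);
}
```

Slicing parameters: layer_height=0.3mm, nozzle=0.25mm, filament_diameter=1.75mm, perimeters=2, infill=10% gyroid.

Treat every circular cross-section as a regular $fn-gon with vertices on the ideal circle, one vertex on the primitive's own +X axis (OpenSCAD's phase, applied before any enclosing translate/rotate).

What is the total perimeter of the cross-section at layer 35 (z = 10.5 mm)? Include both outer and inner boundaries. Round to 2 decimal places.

At z = 10.5 mm: the 6.5×26.5 cube contributes its full rectangle (perimeter 66.00 mm); the cylinder at (-0.5, 10): section is a regular 24-gon, circumradius r=5 (perimeter = 2·24·5.000·sin(180°/24) = 31.33 mm); Taking the first minus the rest: starting from the 6.5×26.5 cube, the r=5 cylinder at (-0.5, 10) partially overlaps it — only the 33.86 mm² overlap (of its 77.65 mm²) is removed, clipping the outline — boundary = 70.79 mm. Overall, the cross-section is a single solid region. Total boundary length (outer) = 70.79 mm.

70.79 mm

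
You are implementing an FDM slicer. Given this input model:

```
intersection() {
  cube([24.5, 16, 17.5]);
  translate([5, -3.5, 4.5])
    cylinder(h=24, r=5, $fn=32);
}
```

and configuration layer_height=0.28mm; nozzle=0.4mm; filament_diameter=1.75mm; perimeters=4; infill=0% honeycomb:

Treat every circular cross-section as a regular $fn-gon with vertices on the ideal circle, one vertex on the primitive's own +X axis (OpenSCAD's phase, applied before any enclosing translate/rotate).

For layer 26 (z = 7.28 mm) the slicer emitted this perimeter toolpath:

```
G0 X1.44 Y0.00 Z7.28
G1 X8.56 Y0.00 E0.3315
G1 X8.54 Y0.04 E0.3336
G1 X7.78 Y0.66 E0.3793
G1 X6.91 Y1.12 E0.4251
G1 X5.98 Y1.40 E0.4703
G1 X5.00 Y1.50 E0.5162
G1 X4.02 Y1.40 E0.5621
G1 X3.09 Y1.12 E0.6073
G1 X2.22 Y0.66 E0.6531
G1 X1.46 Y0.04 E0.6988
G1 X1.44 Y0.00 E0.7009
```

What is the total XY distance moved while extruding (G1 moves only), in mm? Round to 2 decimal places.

Sum the Euclidean lengths of each G1 segment: total = 15.05 mm.

15.05 mm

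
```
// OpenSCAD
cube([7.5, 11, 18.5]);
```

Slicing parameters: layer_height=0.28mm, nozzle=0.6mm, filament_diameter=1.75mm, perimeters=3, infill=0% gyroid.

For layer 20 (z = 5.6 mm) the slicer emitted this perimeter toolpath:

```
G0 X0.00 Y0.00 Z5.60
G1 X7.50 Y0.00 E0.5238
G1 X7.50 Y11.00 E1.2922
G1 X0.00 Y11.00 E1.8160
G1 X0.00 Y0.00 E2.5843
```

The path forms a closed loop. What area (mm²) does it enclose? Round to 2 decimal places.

Apply the shoelace formula to the sequence of (X, Y) vertices; enclosed area = 82.50 mm².

82.50 mm²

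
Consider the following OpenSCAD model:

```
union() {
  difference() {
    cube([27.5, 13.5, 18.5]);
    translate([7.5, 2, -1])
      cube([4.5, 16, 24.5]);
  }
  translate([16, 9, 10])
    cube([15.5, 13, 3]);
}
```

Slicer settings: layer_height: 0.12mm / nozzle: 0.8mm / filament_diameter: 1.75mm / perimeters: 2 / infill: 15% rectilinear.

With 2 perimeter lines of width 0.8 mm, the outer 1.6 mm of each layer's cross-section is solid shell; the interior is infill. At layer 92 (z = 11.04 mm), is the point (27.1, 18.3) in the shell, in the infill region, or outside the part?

infill

At z = 11.04 mm: the cube is present — its section is the full 27.5×13.5 rectangle; the cube at (7.5, 2) is present — its section is the full 4.5×16 rectangle; After the difference (first − rest): starting from the 27.5×13.5 cube, the 4.5×16 cube at (7.5, 2) partially overlaps it — only the 51.75 mm² overlap (of its 72.00 mm²) is removed, clipping the outline — 1 connected region; the cube at (16, 9) is present — its section is the full 15.5×13 rectangle; Taking the union: the regions partially overlap (shared area 51.75 mm²), so overlapping operands fuse into one piece — 1 connected region. Overall, the cross-section is a single solid region. The nearest boundary edge runs (16.00, 22.00)→(31.50, 22.00); distance from the point to it = 3.70 mm. The point is inside the cross-section and 3.70 mm from the nearest boundary — more than the 1.6 mm shell width (2 × 0.8), so it's in the infill interior.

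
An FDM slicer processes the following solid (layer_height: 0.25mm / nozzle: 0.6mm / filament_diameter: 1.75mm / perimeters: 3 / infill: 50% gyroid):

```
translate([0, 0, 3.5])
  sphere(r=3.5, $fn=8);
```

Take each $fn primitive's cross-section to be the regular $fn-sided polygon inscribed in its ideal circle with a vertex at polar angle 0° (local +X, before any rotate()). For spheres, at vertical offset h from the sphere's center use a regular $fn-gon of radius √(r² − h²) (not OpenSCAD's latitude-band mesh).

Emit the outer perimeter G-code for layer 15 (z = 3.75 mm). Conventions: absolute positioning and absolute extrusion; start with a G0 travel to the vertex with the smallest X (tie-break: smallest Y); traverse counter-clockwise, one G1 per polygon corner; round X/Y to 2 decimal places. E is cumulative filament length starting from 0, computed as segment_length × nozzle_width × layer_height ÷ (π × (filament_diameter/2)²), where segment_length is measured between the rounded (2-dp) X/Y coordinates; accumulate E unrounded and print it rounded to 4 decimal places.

G0 X-3.49 Y0.00 Z3.75
G1 X-2.47 Y-2.47 E0.1667
G1 X0.00 Y-3.49 E0.3333
G1 X2.47 Y-2.47 E0.5000
G1 X3.49 Y0.00 E0.6666
G1 X2.47 Y2.47 E0.8333
G1 X0.00 Y3.49 E0.9999
G1 X-2.47 Y2.47 E1.1666
G1 X-3.49 Y0.00 E1.3332

At z = 3.75 mm: the r=3.5 sphere slices to a regular 8-gon of circumradius 3.491 (√(r²−h²) with h=0.25 from center). The outline is a single polygon with 8 vertices. Extrusion per mm of travel: 0.6 × 0.25 / (π × 0.875²) = 0.062363. Accumulating E over each segment gives final E = 1.3332.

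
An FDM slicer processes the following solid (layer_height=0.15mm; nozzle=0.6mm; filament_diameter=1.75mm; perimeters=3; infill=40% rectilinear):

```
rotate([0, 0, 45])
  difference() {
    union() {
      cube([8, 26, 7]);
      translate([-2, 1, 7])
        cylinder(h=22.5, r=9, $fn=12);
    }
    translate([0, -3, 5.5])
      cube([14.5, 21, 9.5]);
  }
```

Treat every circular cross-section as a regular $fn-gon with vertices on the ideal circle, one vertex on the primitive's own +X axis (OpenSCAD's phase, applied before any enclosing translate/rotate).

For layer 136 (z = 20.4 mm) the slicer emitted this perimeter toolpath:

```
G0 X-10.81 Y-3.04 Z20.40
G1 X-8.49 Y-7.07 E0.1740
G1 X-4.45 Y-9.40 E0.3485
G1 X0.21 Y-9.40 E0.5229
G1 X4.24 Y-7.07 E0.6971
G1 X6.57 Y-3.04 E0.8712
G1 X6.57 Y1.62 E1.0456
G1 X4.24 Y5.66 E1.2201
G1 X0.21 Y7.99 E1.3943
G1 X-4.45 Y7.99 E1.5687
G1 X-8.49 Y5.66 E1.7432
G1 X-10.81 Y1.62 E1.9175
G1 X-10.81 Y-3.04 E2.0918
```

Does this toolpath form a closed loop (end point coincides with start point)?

yes

Start point (G0): (-10.81, -3.04). End point (last G1): the path returns to the start — closed.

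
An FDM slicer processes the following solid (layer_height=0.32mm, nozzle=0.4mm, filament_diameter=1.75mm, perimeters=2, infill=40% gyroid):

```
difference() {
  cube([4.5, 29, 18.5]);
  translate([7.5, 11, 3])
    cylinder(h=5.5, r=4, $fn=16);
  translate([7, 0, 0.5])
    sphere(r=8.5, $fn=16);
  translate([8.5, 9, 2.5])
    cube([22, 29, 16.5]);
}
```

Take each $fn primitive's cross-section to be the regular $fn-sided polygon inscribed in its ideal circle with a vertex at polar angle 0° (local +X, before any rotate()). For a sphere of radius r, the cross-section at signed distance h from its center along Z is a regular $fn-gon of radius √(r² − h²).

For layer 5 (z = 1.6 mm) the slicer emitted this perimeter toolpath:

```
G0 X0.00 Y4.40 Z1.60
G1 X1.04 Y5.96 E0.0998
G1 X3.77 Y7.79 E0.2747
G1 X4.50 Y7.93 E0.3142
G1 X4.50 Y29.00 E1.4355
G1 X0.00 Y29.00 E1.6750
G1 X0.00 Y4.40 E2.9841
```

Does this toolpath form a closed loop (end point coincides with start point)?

yes

Start point (G0): (0.00, 4.40). End point (last G1): the path returns to the start — closed.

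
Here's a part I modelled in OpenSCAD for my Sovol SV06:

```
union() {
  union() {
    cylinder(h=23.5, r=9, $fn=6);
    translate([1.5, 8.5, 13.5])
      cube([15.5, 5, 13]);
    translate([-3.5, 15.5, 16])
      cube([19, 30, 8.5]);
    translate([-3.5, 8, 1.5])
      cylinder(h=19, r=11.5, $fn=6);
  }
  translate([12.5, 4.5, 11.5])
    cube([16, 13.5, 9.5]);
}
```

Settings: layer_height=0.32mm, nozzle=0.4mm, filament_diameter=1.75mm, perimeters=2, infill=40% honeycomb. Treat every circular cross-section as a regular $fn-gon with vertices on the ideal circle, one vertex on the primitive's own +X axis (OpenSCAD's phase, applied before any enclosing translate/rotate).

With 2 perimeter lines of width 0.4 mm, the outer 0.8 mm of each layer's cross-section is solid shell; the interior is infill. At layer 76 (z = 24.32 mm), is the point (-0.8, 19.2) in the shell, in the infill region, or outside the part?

At z = 24.32 mm: the cylinder does not reach this height (z outside [0, 23.5]); the cube at (1.5, 8.5) (footprint 15.5×5) is included at this height; the cube at (-3.5, 15.5) (footprint 19×30) is included at this height; the cylinder at (-3.5, 8) is not intersected at this z (z outside [1.5, 20.5]); Combining (union): the 2 present regions are separate (no shared area or edge), so areas and boundary lengths simply add and each stays a separate island — 2 connected regions; the cube at (12.5, 4.5) is not intersected at this z (z outside [11.5, 21]); Combining (union): only that combined region is present, so the union is just that shape — 2 connected regions. Overall, the cross-section has 2 separate islands. The nearest boundary edge runs (-3.50, 15.50)→(-3.50, 45.50); distance from the point to it = 2.70 mm. (Shell/infill is judged within the island containing the point — the largest one.) The point is inside the cross-section and 2.70 mm from the nearest boundary — more than the 0.8 mm shell width (2 × 0.4), so it's in the infill interior.

infill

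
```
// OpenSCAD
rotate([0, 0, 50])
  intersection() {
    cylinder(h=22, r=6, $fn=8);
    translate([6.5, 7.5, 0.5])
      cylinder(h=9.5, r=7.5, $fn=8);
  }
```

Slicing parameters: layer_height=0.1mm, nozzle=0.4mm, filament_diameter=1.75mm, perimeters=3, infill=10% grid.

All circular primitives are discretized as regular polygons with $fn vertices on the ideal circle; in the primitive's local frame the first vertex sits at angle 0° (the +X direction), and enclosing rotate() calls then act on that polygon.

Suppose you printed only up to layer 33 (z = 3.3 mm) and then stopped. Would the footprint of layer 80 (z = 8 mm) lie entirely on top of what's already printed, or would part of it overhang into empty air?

Compare the two slices. At z = 3.3: the r=6 cylinder contributes a regular 8-gon of circumradius 6 (area = (8/2)·6.000²·sin(360°/8) = 101.82 mm²); the r=7.5 cylinder at (6.5, 7.5) contributes a regular 8-gon of circumradius 7.5 (area = (8/2)·7.500²·sin(360°/8) = 159.10 mm²); Taking the intersection: the r=7.5 cylinder at (6.5, 7.5) partially overlaps the r=6 cylinder; clipping to the common part keeps 15.48 mm² — area = 15.48 mm²; (rotated 50° about Z; rotation is an isometry so areas/perimeters/island counts are preserved). At z = 8: the r=6 cylinder contributes a regular 8-gon of circumradius 6 (area = (8/2)·6.000²·sin(360°/8) = 101.82 mm²); the r=7.5 cylinder at (6.5, 7.5) contributes a regular 8-gon of circumradius 7.5 (area = (8/2)·7.500²·sin(360°/8) = 159.10 mm²); After intersecting: the r=7.5 cylinder at (6.5, 7.5) partially overlaps the r=6 cylinder; clipping to the common part keeps 15.48 mm² — area = 15.48 mm²; (whole slice rotated 50° about Z — lengths, areas and connectivity unchanged). Checking containment: the cross-section at z = 8 is a subset of the cross-section at z = 3.3.

entirely on top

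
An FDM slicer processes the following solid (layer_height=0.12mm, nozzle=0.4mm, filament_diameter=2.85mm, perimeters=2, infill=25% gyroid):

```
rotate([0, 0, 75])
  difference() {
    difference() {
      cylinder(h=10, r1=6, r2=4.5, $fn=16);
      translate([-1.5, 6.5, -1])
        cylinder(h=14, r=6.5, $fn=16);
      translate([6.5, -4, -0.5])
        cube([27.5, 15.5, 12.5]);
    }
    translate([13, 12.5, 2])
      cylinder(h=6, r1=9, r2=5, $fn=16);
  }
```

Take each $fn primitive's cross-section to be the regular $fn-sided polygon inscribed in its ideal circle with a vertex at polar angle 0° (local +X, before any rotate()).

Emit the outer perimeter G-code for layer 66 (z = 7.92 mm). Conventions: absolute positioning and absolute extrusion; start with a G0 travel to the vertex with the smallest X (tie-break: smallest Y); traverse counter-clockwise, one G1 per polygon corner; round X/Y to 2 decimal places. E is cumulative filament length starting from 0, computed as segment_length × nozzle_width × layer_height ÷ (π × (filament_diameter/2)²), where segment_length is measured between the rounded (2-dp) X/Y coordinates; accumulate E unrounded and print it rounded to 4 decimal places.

G0 X-2.09 Y-4.23 Z7.92
G1 X-1.25 Y-4.65 E0.0071
G1 X0.63 Y-4.77 E0.0212
G1 X2.41 Y-4.17 E0.0354
G1 X3.82 Y-2.93 E0.0495
G1 X4.65 Y-1.25 E0.0636
G1 X4.77 Y0.63 E0.0778
G1 X4.17 Y2.41 E0.0919
G1 X2.93 Y3.82 E0.1060
G1 X1.25 Y4.65 E0.1201
G1 X-0.63 Y4.77 E0.1343
G1 X-1.81 Y4.37 E0.1437
G1 X-1.04 Y3.48 E0.1525
G1 X-0.22 Y1.08 E0.1716
G1 X-0.39 Y-1.45 E0.1907
G1 X-1.51 Y-3.72 E0.2097
G1 X-2.09 Y-4.23 E0.2156

At z = 7.92 mm: the cone contributes a regular 16-gon of circumradius 4.812 (interpolated between r1=6 and r2=4.5 at t=0.792); the r=6.5 cylinder at (-1.5, 6.5) gives a regular 16-gon of circumradius 6.5 (constant along its height); the 27.5×15.5 cube at (6.5, -4) contributes its full rectangle; Taking the first minus the rest: starting from the cone, the r=6.5 cylinder at (-1.5, 6.5) partially overlaps it — only the 27.60 mm² overlap (of its 129.35 mm²) is removed, clipping the outline; the 27.5×15.5 cube at (6.5, -4) misses the remaining region (no effect) — 1 connected region; the cone at (13, 12.5) contributes a regular 16-gon of circumradius 5.053 (interpolated between r1=9 and r2=5 at t=0.987); Taking the first minus the rest: starting from that combined region, the cone at (13, 12.5) misses the remaining region (no effect) — 1 connected region; (whole slice rotated 75° about Z — lengths, areas and connectivity unchanged). The outline is a single polygon with 16 vertices. Extrusion per mm of travel: 0.4 × 0.12 / (π × 1.425²) = 0.007524. Accumulating E over each segment gives final E = 0.2156.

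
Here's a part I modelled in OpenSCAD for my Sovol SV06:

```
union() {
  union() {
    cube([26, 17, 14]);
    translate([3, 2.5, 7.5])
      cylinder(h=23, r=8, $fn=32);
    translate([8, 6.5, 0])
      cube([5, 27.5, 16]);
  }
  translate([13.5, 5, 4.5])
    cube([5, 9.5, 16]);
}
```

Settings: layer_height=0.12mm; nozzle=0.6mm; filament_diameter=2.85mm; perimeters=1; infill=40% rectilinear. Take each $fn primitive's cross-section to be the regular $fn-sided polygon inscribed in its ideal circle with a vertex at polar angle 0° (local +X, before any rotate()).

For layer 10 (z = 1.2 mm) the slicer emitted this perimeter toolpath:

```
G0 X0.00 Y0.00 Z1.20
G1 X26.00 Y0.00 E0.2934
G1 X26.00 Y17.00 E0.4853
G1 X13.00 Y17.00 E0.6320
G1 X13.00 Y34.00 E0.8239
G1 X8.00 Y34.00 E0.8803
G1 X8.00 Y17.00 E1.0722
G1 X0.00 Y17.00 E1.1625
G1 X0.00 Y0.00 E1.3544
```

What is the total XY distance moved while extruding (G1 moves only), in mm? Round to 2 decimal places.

120.00 mm

Sum the Euclidean lengths of each G1 segment: total = 120.00 mm.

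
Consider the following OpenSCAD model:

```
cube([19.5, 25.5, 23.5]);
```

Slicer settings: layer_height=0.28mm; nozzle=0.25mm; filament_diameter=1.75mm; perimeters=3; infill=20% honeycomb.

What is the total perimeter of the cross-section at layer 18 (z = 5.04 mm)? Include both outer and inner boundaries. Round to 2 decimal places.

90.00 mm

At z = 5.04 mm: the cube is present — its section is the full 19.5×25.5 rectangle (perimeter 90.00 mm). Overall, the cross-section is a single solid region. Total boundary length (outer) = 90.00 mm.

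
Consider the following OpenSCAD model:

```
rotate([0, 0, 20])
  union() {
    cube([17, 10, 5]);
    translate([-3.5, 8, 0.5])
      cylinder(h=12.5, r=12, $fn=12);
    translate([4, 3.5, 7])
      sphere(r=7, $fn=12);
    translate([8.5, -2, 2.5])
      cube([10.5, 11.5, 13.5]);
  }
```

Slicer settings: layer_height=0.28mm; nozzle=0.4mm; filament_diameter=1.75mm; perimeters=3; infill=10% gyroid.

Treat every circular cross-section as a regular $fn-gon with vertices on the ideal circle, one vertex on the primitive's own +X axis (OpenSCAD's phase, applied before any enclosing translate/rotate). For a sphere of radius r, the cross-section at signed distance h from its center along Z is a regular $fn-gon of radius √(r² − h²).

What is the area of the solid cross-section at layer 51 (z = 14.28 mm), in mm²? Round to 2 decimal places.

At z = 14.28 mm: the cube is not intersected at this z (z outside [0, 5]); the cylinder at (-3.5, 8) does not reach this height (z outside [0.5, 13]); the sphere at (4, 3.5) is absent (|z−center|=7.280 > r=7); the 10.5×11.5 cube at (8.5, -2) contributes its full rectangle (area 120.75 mm²); Taking the union: only the 10.5×11.5 cube at (8.5, -2) is present, so the union is just that shape — area = 120.75 mm²; (whole slice rotated 20° about Z — lengths, areas and connectivity unchanged). Overall, the cross-section is a single solid region. Net area = 120.75 mm².

120.75 mm²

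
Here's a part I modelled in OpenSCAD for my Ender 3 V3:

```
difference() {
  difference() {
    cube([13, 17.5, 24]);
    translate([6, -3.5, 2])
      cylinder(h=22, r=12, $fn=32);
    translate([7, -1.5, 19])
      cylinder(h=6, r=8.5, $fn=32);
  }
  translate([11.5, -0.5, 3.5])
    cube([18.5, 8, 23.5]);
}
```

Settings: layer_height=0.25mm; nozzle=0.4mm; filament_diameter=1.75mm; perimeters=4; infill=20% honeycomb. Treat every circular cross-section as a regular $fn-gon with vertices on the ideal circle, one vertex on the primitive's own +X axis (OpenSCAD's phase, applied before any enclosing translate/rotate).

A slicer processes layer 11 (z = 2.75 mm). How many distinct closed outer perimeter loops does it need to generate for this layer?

1

At z = 2.75 mm: the 13×17.5 cube contributes its full rectangle; the r=12 cylinder at (6, -3.5) contributes a regular 32-gon of circumradius 12; the cylinder at (7, -1.5) is absent (z outside [19, 25]); After the difference (first − rest): starting from the 13×17.5 cube, the r=12 cylinder at (6, -3.5) partially overlaps it — only the 101.80 mm² overlap (of its 449.49 mm²) is removed, clipping the outline — 1 connected region; the cube at (11.5, -0.5) is absent (z outside [3.5, 27]); After the difference (first − rest): none of the subtracted shapes is present at this height, so that combined region is unchanged — 1 connected region. The result has 1 disconnected region.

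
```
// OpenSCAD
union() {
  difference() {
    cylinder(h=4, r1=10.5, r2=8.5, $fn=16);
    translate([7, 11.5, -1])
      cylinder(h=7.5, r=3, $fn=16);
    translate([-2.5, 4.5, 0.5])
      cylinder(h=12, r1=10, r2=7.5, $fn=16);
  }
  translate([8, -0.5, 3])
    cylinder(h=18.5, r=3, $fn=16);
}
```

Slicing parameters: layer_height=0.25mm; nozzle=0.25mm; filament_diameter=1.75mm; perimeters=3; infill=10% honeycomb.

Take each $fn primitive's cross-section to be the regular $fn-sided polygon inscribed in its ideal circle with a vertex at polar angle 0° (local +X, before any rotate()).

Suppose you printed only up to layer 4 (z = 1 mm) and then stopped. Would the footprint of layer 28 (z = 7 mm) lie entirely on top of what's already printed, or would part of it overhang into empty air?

part overhangs

Compare the two slices. At z = 1: the cone contributes a regular 16-gon of circumradius 10.000 (interpolated between r1=10.5 and r2=8.5 at t=0.250) (area = (16/2)·10.000²·sin(360°/16) = 306.15 mm²); the r=3 cylinder at (7, 11.5) gives a regular 16-gon of circumradius 3 (constant along its height) (area = (16/2)·3.000²·sin(360°/16) = 27.55 mm²); the cone at (-2.5, 4.5) (r1=10→r2=7.5) has section circumradius 9.896 here — a regular 16-gon (area = (16/2)·9.896²·sin(360°/16) = 299.80 mm²); After the difference (first − rest): starting from the cone (306.15 mm²), the r=3 cylinder at (7, 11.5) misses the remaining region (no effect); the cone at (-2.5, 4.5) partially overlaps it — only the 202.95 mm² overlap (of its 299.80 mm²) is removed, clipping the outline — area = 103.19 mm²; the cylinder at (8, -0.5) does not reach this height (z outside [3, 21.5]); Taking the union: only that combined region is present, so the union is just that shape — area = 103.19 mm². At z = 7: the cone does not reach this height (z outside [0, 4]); the cylinder at (7, 11.5) does not reach this height (z outside [-1, 6.5]); the cone at (-2.5, 4.5): at t=0.542 of its height the radius interpolates to r₁+(r₂−r₁)t = 8.646, giving a regular 16-gon of that circumradius (area = (16/2)·8.646²·sin(360°/16) = 228.85 mm²); Taking the first minus the rest: the first operand is absent here, so nothing remains; the r=3 cylinder at (8, -0.5) gives a regular 16-gon of circumradius 3 (constant along its height) (area = (16/2)·3.000²·sin(360°/16) = 27.55 mm²); Taking the union: only the r=3 cylinder at (8, -0.5) is present, so the union is just that shape — area = 27.55 mm². Checking containment: at z = 7 the cross-section extends beyond the z = 1 cross-section by about 7.23 mm².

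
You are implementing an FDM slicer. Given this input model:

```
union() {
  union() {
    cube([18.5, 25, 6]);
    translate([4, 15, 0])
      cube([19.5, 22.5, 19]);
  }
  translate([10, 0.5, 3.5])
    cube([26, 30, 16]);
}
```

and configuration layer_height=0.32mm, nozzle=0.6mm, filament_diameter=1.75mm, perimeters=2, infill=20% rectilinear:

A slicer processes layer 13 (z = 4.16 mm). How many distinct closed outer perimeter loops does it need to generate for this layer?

1

At z = 4.16 mm: the cube (footprint 18.5×25) is included at this height; the 19.5×22.5 cube at (4, 15) contributes its full rectangle; Merging all regions: the regions partially overlap (shared area 145.00 mm²), so overlapping operands fuse into one piece — 1 connected region; the cube at (10, 0.5) is present — its section is the full 26×30 rectangle; Merging all regions: the regions partially overlap (shared area 332.50 mm²), so overlapping operands fuse into one piece — 1 connected region. The result has 1 disconnected region.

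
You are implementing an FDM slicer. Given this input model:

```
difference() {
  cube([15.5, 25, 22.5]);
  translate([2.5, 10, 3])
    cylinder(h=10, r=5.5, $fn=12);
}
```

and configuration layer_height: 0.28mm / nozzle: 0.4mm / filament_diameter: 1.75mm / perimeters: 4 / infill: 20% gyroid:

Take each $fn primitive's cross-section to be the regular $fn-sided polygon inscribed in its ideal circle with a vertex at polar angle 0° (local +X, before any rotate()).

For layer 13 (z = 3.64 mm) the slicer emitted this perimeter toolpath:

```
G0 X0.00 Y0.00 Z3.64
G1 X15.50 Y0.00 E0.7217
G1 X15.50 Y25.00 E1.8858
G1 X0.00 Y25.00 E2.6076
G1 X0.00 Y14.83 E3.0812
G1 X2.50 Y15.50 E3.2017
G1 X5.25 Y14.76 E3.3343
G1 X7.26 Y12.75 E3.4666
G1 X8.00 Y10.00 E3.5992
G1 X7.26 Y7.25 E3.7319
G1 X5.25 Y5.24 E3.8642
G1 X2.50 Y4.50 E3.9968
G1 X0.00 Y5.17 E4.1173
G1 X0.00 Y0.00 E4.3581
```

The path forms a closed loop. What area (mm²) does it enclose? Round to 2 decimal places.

316.33 mm²

Apply the shoelace formula to the sequence of (X, Y) vertices; enclosed area = 316.33 mm².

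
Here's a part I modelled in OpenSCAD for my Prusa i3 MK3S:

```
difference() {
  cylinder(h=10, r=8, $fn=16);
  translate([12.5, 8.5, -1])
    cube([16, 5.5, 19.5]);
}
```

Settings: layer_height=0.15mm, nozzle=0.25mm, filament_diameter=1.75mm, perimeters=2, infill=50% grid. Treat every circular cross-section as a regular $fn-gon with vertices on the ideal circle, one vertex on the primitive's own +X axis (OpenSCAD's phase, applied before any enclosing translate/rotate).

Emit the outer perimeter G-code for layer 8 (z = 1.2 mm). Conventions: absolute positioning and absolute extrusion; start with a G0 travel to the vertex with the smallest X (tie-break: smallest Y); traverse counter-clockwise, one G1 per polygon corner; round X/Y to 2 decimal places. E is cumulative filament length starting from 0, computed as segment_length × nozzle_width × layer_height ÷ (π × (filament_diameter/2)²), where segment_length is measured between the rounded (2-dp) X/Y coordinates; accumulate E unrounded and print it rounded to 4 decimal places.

At z = 1.2 mm: the r=8 cylinder contributes a regular 16-gon of circumradius 8; the cube at (12.5, 8.5) is present — its section is the full 16×5.5 rectangle; Subtracting the remaining from the first: starting from the r=8 cylinder, the 16×5.5 cube at (12.5, 8.5) misses the remaining region (no effect) — 1 connected region. The outline is a single polygon with 16 vertices. Extrusion per mm of travel: 0.25 × 0.15 / (π × 0.875²) = 0.015591. Accumulating E over each segment gives final E = 0.7787.

G0 X-8.00 Y0.00 Z1.20
G1 X-7.39 Y-3.06 E0.0486
G1 X-5.66 Y-5.66 E0.0973
G1 X-3.06 Y-7.39 E0.1460
G1 X0.00 Y-8.00 E0.1947
G1 X3.06 Y-7.39 E0.2433
G1 X5.66 Y-5.66 E0.2920
G1 X7.39 Y-3.06 E0.3407
G1 X8.00 Y0.00 E0.3893
G1 X7.39 Y3.06 E0.4380
G1 X5.66 Y5.66 E0.4867
G1 X3.06 Y7.39 E0.5354
G1 X0.00 Y8.00 E0.5840
G1 X-3.06 Y7.39 E0.6327
G1 X-5.66 Y5.66 E0.6813
G1 X-7.39 Y3.06 E0.7300
G1 X-8.00 Y0.00 E0.7787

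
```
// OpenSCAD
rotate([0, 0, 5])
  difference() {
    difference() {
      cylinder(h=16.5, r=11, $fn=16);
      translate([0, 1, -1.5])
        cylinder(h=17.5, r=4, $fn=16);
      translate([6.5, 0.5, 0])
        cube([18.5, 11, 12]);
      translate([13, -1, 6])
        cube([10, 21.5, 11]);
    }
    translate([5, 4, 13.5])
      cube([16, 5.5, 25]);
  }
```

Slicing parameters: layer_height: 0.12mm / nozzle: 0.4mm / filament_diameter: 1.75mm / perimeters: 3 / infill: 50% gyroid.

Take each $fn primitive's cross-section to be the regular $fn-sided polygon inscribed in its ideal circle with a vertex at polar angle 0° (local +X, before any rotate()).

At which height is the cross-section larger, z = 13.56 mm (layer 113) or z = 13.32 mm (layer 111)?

layer 111 (z = 13.32 mm)

Layer 113 (z = 13.56): the r=11 cylinder contributes a regular 16-gon of circumradius 11 (area = (16/2)·11.000²·sin(360°/16) = 370.44 mm²); the r=4 cylinder at (0, 1) gives a regular 16-gon of circumradius 4 (constant along its height) (area = (16/2)·4.000²·sin(360°/16) = 48.98 mm²); the cube at (6.5, 0.5) is absent (z outside [0, 12]); the 10×21.5 cube at (13, -1) contributes its full rectangle (area 215.00 mm²); After the difference (first − rest): starting from the r=11 cylinder (370.44 mm²), the r=4 cylinder at (0, 1) lies wholly inside it (removes its full 48.98 mm² and its 24.97 mm outline becomes a hole wall); the 10×21.5 cube at (13, -1) misses the remaining region (no effect) — area = 321.45 mm²; the 16×5.5 cube at (5, 4) contributes its full rectangle (area 88.00 mm²); Taking the first minus the rest: starting from the result so far (321.45 mm²), the 16×5.5 cube at (5, 4) partially overlaps it — only the 17.82 mm² overlap (of its 88.00 mm²) is removed, clipping the outline — area = 303.63 mm²; (rotated 5° about Z; rotation is an isometry so areas/perimeters/island counts are preserved). So its area = 303.63 mm². Layer 111 (z = 13.32): the cylinder: section is a regular 16-gon, circumradius r=11 (area = (16/2)·11.000²·sin(360°/16) = 370.44 mm²); the cylinder at (0, 1): section is a regular 16-gon, circumradius r=4 (area = (16/2)·4.000²·sin(360°/16) = 48.98 mm²); the cube at (6.5, 0.5) is absent (z outside [0, 12]); the cube at (13, -1) is present — its section is the full 10×21.5 rectangle (area 215.00 mm²); Taking the first minus the rest: starting from the r=11 cylinder (370.44 mm²), the r=4 cylinder at (0, 1) lies wholly inside it (removes its full 48.98 mm² and its 24.97 mm outline becomes a hole wall); the 10×21.5 cube at (13, -1) misses the remaining region (no effect) — area = 321.45 mm²; the cube at (5, 4) is not intersected at this z (z outside [13.5, 38.5]); After the difference (first − rest): none of the subtracted shapes is present at this height, so the result so far is unchanged — area = 321.45 mm²; (rotated 5° about Z; rotation is an isometry so areas/perimeters/island counts are preserved). So its area = 321.45 mm². Layer 111 is larger (321.45 vs 303.63 mm²).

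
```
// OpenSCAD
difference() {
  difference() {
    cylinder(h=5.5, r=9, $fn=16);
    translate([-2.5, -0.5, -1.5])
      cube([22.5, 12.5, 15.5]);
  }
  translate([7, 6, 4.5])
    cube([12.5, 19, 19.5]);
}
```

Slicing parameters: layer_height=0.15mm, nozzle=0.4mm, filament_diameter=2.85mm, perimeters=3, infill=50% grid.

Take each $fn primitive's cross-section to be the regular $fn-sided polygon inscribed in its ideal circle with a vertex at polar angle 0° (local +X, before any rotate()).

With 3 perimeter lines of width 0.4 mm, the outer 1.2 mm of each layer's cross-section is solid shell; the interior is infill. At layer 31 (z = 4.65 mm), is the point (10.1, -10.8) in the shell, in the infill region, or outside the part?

outside

At z = 4.65 mm: the r=9 cylinder contributes a regular 16-gon of circumradius 9; the cube at (-2.5, -0.5) is present — its section is the full 22.5×12.5 rectangle; Taking the first minus the rest: starting from the r=9 cylinder, the 22.5×12.5 cube at (-2.5, -0.5) partially overlaps it — only the 89.60 mm² overlap (of its 281.25 mm²) is removed, clipping the outline — 1 connected region; the cube at (7, 6) (footprint 12.5×19) is included at this height; Taking the first minus the rest: starting from the result so far, the 12.5×19 cube at (7, 6) misses the remaining region (no effect) — 1 connected region. Overall, the cross-section is a single solid region. The nearest boundary edge runs (6.36, -6.36)→(3.44, -8.31); distance from the point to it = 5.80 mm. The point is not inside any of the regions above, so it lies outside the cross-section (5.80 mm from the nearest boundary).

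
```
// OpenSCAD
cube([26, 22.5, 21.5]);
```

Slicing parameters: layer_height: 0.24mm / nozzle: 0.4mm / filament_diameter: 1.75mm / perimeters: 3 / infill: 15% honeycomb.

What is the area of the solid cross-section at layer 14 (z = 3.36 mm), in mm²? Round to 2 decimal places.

At z = 3.36 mm: the cube (footprint 26×22.5) is included at this height (area 585.00 mm²). Overall, the cross-section is a single solid region. Net area = 585.00 mm².

585.00 mm²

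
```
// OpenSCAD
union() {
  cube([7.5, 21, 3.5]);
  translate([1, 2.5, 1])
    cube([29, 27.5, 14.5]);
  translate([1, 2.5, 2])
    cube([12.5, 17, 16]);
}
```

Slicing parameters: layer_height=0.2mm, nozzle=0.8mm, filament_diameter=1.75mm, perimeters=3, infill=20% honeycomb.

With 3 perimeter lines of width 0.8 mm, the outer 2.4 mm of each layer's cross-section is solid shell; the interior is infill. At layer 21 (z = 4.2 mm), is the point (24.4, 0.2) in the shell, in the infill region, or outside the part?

outside

At z = 4.2 mm: the cube does not reach this height (z outside [0, 3.5]); the cube at (1, 2.5) (footprint 29×27.5) is included at this height; the 12.5×17 cube at (1, 2.5) contributes its full rectangle; Merging all regions: the 12.5×17 cube at (1, 2.5) lies entirely inside the 29×27.5 cube at (1, 2.5), so the union is just the 29×27.5 cube at (1, 2.5) — 1 connected region. Overall, the cross-section is a single solid region. The nearest boundary edge runs (30.00, 2.50)→(13.50, 2.50); distance from the point to it = 2.30 mm. The point is not inside any of the regions above, so it lies outside the cross-section (2.30 mm from the nearest boundary).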